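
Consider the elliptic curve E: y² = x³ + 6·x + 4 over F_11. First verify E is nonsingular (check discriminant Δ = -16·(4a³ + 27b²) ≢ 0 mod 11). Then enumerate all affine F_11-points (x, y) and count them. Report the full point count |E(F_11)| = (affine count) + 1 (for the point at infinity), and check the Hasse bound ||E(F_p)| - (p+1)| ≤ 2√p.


Affine points = {(0, 2), (0, 9), (1, 0), (3, 4), (3, 7), (4, 2), (4, 9), (5, 4), (5, 7), (6, 5), (6, 6), (7, 2), (7, 9), (8, 5), (8, 6)}; affine count = 15; |E(F_11)| = 16.

Discriminant check: Δ ∝ 4a³ + 27b² = 4·6³ + 27·4² = 4·216 + 27·16 ≡ 9 (mod 11). Nonzero ⇒ E is nonsingular.
For each x ∈ F_11, compute rhs = x³ + 6·x + 4 mod 11, then count y ∈ F_11 with y² ≡ rhs.
  x = 0: rhs = 4, matching y values: 2, 9 (2 points).
  x = 1: rhs = 0, matching y values: 0 (1 points).
  x = 2: rhs = 2, matching y values: none (0 points).
  x = 3: rhs = 5, matching y values: 4, 7 (2 points).
  x = 4: rhs = 4, matching y values: 2, 9 (2 points).
  x = 5: rhs = 5, matching y values: 4, 7 (2 points).
  x = 6: rhs = 3, matching y values: 5, 6 (2 points).
  x = 7: rhs = 4, matching y values: 2, 9 (2 points).
  x = 8: rhs = 3, matching y values: 5, 6 (2 points).
  x = 9: rhs = 6, matching y values: none (0 points).
  x = 10: rhs = 8, matching y values: none (0 points).
Total affine count: 15.
Full point count |E(F_11)| = 15 + 1 = 16.
Hasse bound: |16 − (11+1)| = |4| = 4 ≤ 2√11 ≈ 6.6332 ✓.


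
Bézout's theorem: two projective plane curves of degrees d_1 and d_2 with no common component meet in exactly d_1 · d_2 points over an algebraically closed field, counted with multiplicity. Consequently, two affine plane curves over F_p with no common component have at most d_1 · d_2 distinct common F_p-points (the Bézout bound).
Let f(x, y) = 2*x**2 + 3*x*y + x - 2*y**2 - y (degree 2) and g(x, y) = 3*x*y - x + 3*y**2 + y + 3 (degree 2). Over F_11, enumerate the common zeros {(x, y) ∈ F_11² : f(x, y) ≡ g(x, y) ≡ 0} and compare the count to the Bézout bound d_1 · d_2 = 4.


Common zeros: ∅; count = 0; Bézout bound = 4.

deg(f) = 2, deg(g) = 2, so Bézout bound = 4.
Scan x ∈ F_11. For each x, list the y ∈ F_11 with f(x, y) ≡ 0 and those with g(x, y) ≡ 0 (mod 11); the common zeros in that column are the intersection.
  x = 0: f ≡ 0 at y ∈ {0, 5}; g ≡ 0 at y ∈ {3, 4}; common: ∅.
  x = 1: f ≡ 0 at y ∈ ∅; g ≡ 0 at y ∈ {2, 4}; common: ∅.
  x = 2: f ≡ 0 at y ∈ ∅; g ≡ 0 at y ∈ {1, 4}; common: ∅.
  x = 3: f ≡ 0 at y ∈ {5, 10}; g ≡ 0 at y ∈ {0, 4}; common: ∅.
  x = 4: f ≡ 0 at y ∈ ∅; g ≡ 0 at y ∈ {4, 10}; common: ∅.
  x = 5: f ≡ 0 at y ∈ {0, 7}; g ≡ 0 at y ∈ {4, 9}; common: ∅.
  x = 6: f ≡ 0 at y ∈ {7}; g ≡ 0 at y ∈ {4, 8}; common: ∅.
  x = 7: f ≡ 0 at y ∈ ∅; g ≡ 0 at y ∈ {4, 7}; common: ∅.
  x = 8: f ≡ 0 at y ∈ {3}; g ≡ 0 at y ∈ {4, 6}; common: ∅.
  x = 9: f ≡ 0 at y ∈ {3, 10}; g ≡ 0 at y ∈ {4, 5}; common: ∅.
  x = 10: f ≡ 0 at y ∈ ∅; g ≡ 0 at y ∈ {4}; common: ∅.
Collecting: common zeros = ∅, so the count is 0.
Comparison with the Bézout bound: 0 ≤ 4 = deg(f)·deg(g), as expected for curves with no common component (the affine F_11-count falls short of the bound because intersections may lie at infinity, over extension fields, or carry multiplicity).


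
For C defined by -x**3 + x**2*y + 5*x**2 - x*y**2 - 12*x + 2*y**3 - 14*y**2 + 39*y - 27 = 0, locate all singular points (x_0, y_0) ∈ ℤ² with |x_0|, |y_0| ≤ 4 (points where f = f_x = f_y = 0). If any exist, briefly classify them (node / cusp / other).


Singular points: {(3, 3)}; classification: node.

Compute partial derivatives:
  f_x = -3*x**2 + 2*x*y + 10*x - y**2 - 12.
  f_y = x**2 - 2*x*y + 6*y**2 - 28*y + 39.
Scan x_0 ∈ {−4, ..., 4}. For each x_0, f_y(x_0, y) is a polynomial in y; find its integer roots y ∈ {−4, ..., 4}, then test f_x and f at those candidates.
  x = -4: f_y(-4, y) = 6*y**2 - 20*y + 55; no integer root y with |y| ≤ 4.
  x = -3: f_y(-3, y) = 6*y**2 - 22*y + 48; no integer root y with |y| ≤ 4.
  x = -2: f_y(-2, y) = 6*y**2 - 24*y + 43; no integer root y with |y| ≤ 4.
  x = -1: f_y(-1, y) = 6*y**2 - 26*y + 40; no integer root y with |y| ≤ 4.
  x = 0: f_y(0, y) = 6*y**2 - 28*y + 39; no integer root y with |y| ≤ 4.
  x = 1: f_y(1, y) = 6*y**2 - 30*y + 40; no integer root y with |y| ≤ 4.
  x = 2: f_y(2, y) = 6*y**2 - 32*y + 43; no integer root y with |y| ≤ 4.
  x = 3: f_y(3, y) = 6*y**2 - 34*y + 48; vanishes at y ∈ {3}. (3, 3): f_x = 0, f = 0 — SINGULAR.
  x = 4: f_y(4, y) = 6*y**2 - 36*y + 55; no integer root y with |y| ≤ 4.
Only singular point on the grid: (3, 3).
Classify: substitute x = 3 + u, y = 3 + v and expand: f = -u**3 + u**2*v - u**2 - u*v**2 + 2*v**3 + v**2.
No constant or linear terms (consistent with a singular point). Quadratic part: -u**2 + v**2. Cubic part: -u**3 + u**2*v - u*v**2 + 2*v**3.
The quadratic part v**2 - u**2 = (v − u)(v + u) splits into two distinct linear factors, so there are two distinct tangent lines y − 3 = ±(x − 3) — this is a node (ordinary double point).
Classification: node.


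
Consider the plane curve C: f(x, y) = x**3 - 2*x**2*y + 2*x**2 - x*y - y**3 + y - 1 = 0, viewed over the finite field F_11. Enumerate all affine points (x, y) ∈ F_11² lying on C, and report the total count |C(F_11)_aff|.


Affine F_11-points: {(0, 5), (2, 2), (3, 0), (5, 8), (6, 1), (7, 0), (8, 7), (10, 0)}; count = 8.

For each of the 121 pairs (x, y) ∈ F_11², evaluate f(x, y) mod 11. Record the zeros.
  x = 0: [0↦10, 1↦10, 2↦4, 3↦8, 4↦5, 5↦0, 6↦9, 7↦4, 8↦1, 9↦5, 10↦10]  zeros at y ∈ {5}
  x = 1: [0↦2, 1↦10, 2↦1, 3↦2, 4↦7, 5↦10, 6↦5, 7↦8, 8↦2, 9↦3, 10↦5]  zeros at y ∈ ∅
  x = 2: [0↦4, 1↦5, 2↦0, 3↦5, 4↦3, 5↦10, 6↦9, 7↦5, 8↦3, 9↦8, 10↦3]  zeros at y ∈ {2}
  x = 3: [0↦0, 1↦1, 2↦7, 3↦1, 4↦10, 5↦6, 6↦5, 7↦1, 8↦10, 9↦4, 10↦10]  zeros at y ∈ {0}
  x = 4: [0↦7, 1↦4, 2↦6, 3↦7, 4↦1, 5↦4, 6↦10, 7↦2, 8↦7, 9↦8, 10↦10]  zeros at y ∈ ∅
  x = 5: [0↦9, 1↦9, 2↦3, 3↦7, 4↦4, 5↦10, 6↦8, 7↦3, 8↦0, 9↦4, 10↦9]  zeros at y ∈ {8}
  x = 6: [0↦1, 1↦0, 2↦4, 3↦7, 4↦3, 5↦8, 6↦5, 7↦10, 8↦6, 9↦9, 10↦2]  zeros at y ∈ {1}
  x = 7: [0↦0, 1↦5, 2↦4, 3↦2, 4↦4, 5↦4, 6↦7, 7↦7, 8↦9, 9↦7, 10↦6]  zeros at y ∈ {0}
  x = 8: [0↦1, 1↦8, 2↦9, 3↦9, 4↦2, 5↦4, 6↦9, 7↦0, 8↦4, 9↦4, 10↦5]  zeros at y ∈ {7}
  x = 9: [0↦10, 1↦4, 2↦3, 3↦1, 4↦3, 5↦3, 6↦6, 7↦6, 8↦8, 9↦6, 10↦5]  zeros at y ∈ ∅
  x = 10: [0↦0, 1↦10, 2↦3, 3↦6, 4↦2, 5↦7, 6↦4, 7↦9, 8↦5, 9↦8, 10↦1]  zeros at y ∈ {0}
Collecting zeros: affine points = {(0, 5), (2, 2), (3, 0), (5, 8), (6, 1), (7, 0), (8, 7), (10, 0)}.
Total count |C(F_11)_aff| = 8.


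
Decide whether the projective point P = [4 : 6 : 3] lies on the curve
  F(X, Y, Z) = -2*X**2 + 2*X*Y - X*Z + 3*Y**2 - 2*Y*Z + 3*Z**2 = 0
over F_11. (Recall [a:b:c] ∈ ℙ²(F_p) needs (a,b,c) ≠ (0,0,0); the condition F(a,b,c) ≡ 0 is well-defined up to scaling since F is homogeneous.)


F(4,6,3) ≡ 4 (mod 11); P is NOT on the curve.

Evaluate F(4, 6, 3) term-by-term (mod 11).
  -2*X**2 ↦ -2·16·1·1 = -32
  2*X*Y ↦ 2·4·6·1 = 48
  -X*Z ↦ -1·4·1·3 = -12
  3*Y**2 ↦ 3·1·36·1 = 108
  -2*Y*Z ↦ -2·1·6·3 = -36
  3*Z**2 ↦ 3·1·1·9 = 27
Sum: F(4, 6, 3) = (-32) + (48) + (-12) + (108) + (-36) + (27) = 103.
Reducing mod 11: 103 ≡ 4 (mod 11).
Since F(a, b, c) ≡ 4 ≠ 0 (mod 11), P does NOT lie on the curve.


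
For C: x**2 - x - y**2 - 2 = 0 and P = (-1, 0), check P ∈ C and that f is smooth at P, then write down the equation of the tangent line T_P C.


Tangent line at P: -3*x - 3 = 0.

Step 1: f(-1, 0) = 0, so P lies on C.
Step 2: partial derivatives
  f_x(x, y) = 2*x - 1, f_y(x, y) = -2*y.
  f_x(P) = -3, f_y(P) = 0 (gradient nonzero, so P is smooth).
Step 3: tangent line at P: -3·(x − -1) + 0·(y − 0) = 0.
Expanding: -3*x - 3 = 0.


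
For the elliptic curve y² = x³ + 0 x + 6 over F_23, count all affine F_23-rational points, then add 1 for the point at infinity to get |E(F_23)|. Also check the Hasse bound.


Affine points = {(0, 11), (0, 12), (4, 1), (4, 22), (5, 4), (5, 19), (7, 2), (7, 21), (8, 9), (8, 14), (11, 7), (11, 16), (12, 3), (12, 20), (13, 8), (13, 15), (14, 6), (14, 17), (15, 0), (16, 10), (16, 13), (20, 5), (20, 18)}; affine count = 23; |E(F_23)| = 24.

Discriminant check: Δ ∝ 4a³ + 27b² = 4·0³ + 27·6² = 4·0 + 27·36 ≡ 6 (mod 23). Nonzero ⇒ E is nonsingular.
For each x ∈ F_23, compute rhs = x³ + 0·x + 6 mod 23, then count y ∈ F_23 with y² ≡ rhs.
  x = 0: rhs = 6, matching y values: 11, 12 (2 points).
  x = 1: rhs = 7, matching y values: none (0 points).
  x = 2: rhs = 14, matching y values: none (0 points).
  x = 3: rhs = 10, matching y values: none (0 points).
  x = 4: rhs = 1, matching y values: 1, 22 (2 points).
  x = 5: rhs = 16, matching y values: 4, 19 (2 points).
  x = 6: rhs = 15, matching y values: none (0 points).
  x = 7: rhs = 4, matching y values: 2, 21 (2 points).
  x = 8: rhs = 12, matching y values: 9, 14 (2 points).
  x = 9: rhs = 22, matching y values: none (0 points).
  x = 10: rhs = 17, matching y values: none (0 points).
  x = 11: rhs = 3, matching y values: 7, 16 (2 points).
  x = 12: rhs = 9, matching y values: 3, 20 (2 points).
  x = 13: rhs = 18, matching y values: 8, 15 (2 points).
  x = 14: rhs = 13, matching y values: 6, 17 (2 points).
  x = 15: rhs = 0, matching y values: 0 (1 points).
  x = 16: rhs = 8, matching y values: 10, 13 (2 points).
  x = 17: rhs = 20, matching y values: none (0 points).
  x = 18: rhs = 19, matching y values: none (0 points).
  x = 19: rhs = 11, matching y values: none (0 points).
  x = 20: rhs = 2, matching y values: 5, 18 (2 points).
  x = 21: rhs = 21, matching y values: none (0 points).
  x = 22: rhs = 5, matching y values: none (0 points).
Total affine count: 23.
Full point count |E(F_23)| = 23 + 1 = 24.
Hasse bound: |24 − (23+1)| = |0| = 0 ≤ 2√23 ≈ 9.5917 ✓.


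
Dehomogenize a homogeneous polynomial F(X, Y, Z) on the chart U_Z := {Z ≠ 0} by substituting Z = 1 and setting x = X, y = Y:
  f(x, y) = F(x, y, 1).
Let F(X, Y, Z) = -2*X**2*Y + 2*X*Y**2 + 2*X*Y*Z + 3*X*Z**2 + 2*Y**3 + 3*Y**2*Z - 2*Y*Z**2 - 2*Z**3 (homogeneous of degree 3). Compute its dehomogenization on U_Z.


f(x, y) = -2*x**2*y + 2*x*y**2 + 2*x*y + 3*x + 2*y**3 + 3*y**2 - 2*y - 2

On U_Z we set Z = 1. Each monomial c·X^i·Y^j·Z^k in F becomes c·x^i·y^j·1^k = c·x^i·y^j.
Substituting Z = 1: F(X, Y, 1) = -2*x**2*y + 2*x*y**2 + 2*x*y + 3*x + 2*y**3 + 3*y**2 - 2*y - 2.
Note: deg(f) ≤ deg(F) = 3; strict inequality happens when F is divisible by Z (lost terms).


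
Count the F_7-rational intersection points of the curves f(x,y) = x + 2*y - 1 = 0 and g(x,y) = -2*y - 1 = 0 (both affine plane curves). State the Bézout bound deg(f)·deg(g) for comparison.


Common zeros: {(2, 3)}; count = 1; Bézout bound = 1.

deg(f) = 1, deg(g) = 1, so Bézout bound = 1.
Scan x ∈ F_7. For each x, list the y ∈ F_7 with f(x, y) ≡ 0 and those with g(x, y) ≡ 0 (mod 7); the common zeros in that column are the intersection.
  x = 0: f ≡ 0 at y ∈ {4}; g ≡ 0 at y ∈ {3}; common: ∅.
  x = 1: f ≡ 0 at y ∈ {0}; g ≡ 0 at y ∈ {3}; common: ∅.
  x = 2: f ≡ 0 at y ∈ {3}; g ≡ 0 at y ∈ {3}; common: {3}.
  x = 3: f ≡ 0 at y ∈ {6}; g ≡ 0 at y ∈ {3}; common: ∅.
  x = 4: f ≡ 0 at y ∈ {2}; g ≡ 0 at y ∈ {3}; common: ∅.
  x = 5: f ≡ 0 at y ∈ {5}; g ≡ 0 at y ∈ {3}; common: ∅.
  x = 6: f ≡ 0 at y ∈ {1}; g ≡ 0 at y ∈ {3}; common: ∅.
Collecting: common zeros = {(2, 3)}, so the count is 1.
Comparison with the Bézout bound: 1 ≤ 1 = deg(f)·deg(g), as expected for curves with no common component (the bound is attained).


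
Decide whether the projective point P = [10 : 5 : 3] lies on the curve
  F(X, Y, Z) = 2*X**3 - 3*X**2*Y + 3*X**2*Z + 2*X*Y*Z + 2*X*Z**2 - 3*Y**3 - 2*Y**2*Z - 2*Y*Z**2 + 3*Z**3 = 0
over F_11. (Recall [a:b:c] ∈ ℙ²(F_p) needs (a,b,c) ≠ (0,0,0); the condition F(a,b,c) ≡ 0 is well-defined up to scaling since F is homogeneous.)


F(10,5,3) ≡ 4 (mod 11); P is NOT on the curve.

Evaluate F(10, 5, 3) term-by-term (mod 11).
  2*X**3 ↦ 2·1000·1·1 = 2000
  -3*X**2*Y ↦ -3·100·5·1 = -1500
  3*X**2*Z ↦ 3·100·1·3 = 900
  2*X*Y*Z ↦ 2·10·5·3 = 300
  2*X*Z**2 ↦ 2·10·1·9 = 180
  -3*Y**3 ↦ -3·1·125·1 = -375
  -2*Y**2*Z ↦ -2·1·25·3 = -150
  -2*Y*Z**2 ↦ -2·1·5·9 = -90
  3*Z**3 ↦ 3·1·1·27 = 81
Sum: F(10, 5, 3) = (2000) + (-1500) + (900) + (300) + (180) + (-375) + (-150) + (-90) + (81) = 1346.
Reducing mod 11: 1346 ≡ 4 (mod 11).
Since F(a, b, c) ≡ 4 ≠ 0 (mod 11), P does NOT lie on the curve.


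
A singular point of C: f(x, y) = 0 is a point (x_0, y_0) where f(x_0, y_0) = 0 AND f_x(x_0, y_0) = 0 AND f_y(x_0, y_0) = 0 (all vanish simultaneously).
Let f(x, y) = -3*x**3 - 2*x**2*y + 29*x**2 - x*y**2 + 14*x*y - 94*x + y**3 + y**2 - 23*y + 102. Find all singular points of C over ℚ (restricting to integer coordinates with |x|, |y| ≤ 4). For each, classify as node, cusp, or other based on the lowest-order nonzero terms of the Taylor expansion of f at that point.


Singular points: {(3, 1)}; classification: cusp.

Compute partial derivatives:
  f_x = -9*x**2 - 4*x*y + 58*x - y**2 + 14*y - 94.
  f_y = -2*x**2 - 2*x*y + 14*x + 3*y**2 + 2*y - 23.
Scan x_0 ∈ {−4, ..., 4}. For each x_0, f_y(x_0, y) is a polynomial in y; find its integer roots y ∈ {−4, ..., 4}, then test f_x and f at those candidates.
  x = -4: f_y(-4, y) = 3*y**2 + 10*y - 111; no integer root y with |y| ≤ 4.
  x = -3: f_y(-3, y) = 3*y**2 + 8*y - 83; no integer root y with |y| ≤ 4.
  x = -2: f_y(-2, y) = 3*y**2 + 6*y - 59; no integer root y with |y| ≤ 4.
  x = -1: f_y(-1, y) = 3*y**2 + 4*y - 39; vanishes at y ∈ {3}. (-1, 3): f_x = -116 ≠ 0.
  x = 0: f_y(0, y) = 3*y**2 + 2*y - 23; no integer root y with |y| ≤ 4.
  x = 1: f_y(1, y) = 3*y**2 - 11; no integer root y with |y| ≤ 4.
  x = 2: f_y(2, y) = 3*y**2 - 2*y - 3; no integer root y with |y| ≤ 4.
  x = 3: f_y(3, y) = 3*y**2 - 4*y + 1; vanishes at y ∈ {1}. (3, 1): f_x = 0, f = 0 — SINGULAR.
  x = 4: f_y(4, y) = 3*y**2 - 6*y + 1; no integer root y with |y| ≤ 4.
Only singular point on the grid: (3, 1).
Classify: substitute x = 3 + u, y = 1 + v and expand: f = -3*u**3 - 2*u**2*v - u*v**2 + v**3 + v**2.
No constant or linear terms (consistent with a singular point). Quadratic part: v**2. Cubic part: -3*u**3 - 2*u**2*v - u*v**2 + v**3.
The quadratic part v**2 is a perfect square, so there is a single (double) tangent line v = 0, i.e. y = 1. Restricting the cubic part to that line (v = 0) leaves -3*u**3 ≠ 0, so f is not divisible by v and the branch is v² ≈ 3*u**3 to lowest order — this is a cusp.
Classification: cusp.


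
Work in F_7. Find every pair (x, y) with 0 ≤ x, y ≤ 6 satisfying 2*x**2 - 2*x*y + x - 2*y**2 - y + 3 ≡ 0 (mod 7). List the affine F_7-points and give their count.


Affine F_7-points: {(0, 1), (0, 2), (1, 3), (1, 6), (4, 1), (4, 5), (5, 2), (5, 3)}; count = 8.

For each of the 49 pairs (x, y) ∈ F_7², evaluate f(x, y) mod 7. Record the zeros.
  x = 0: [0↦3, 1↦0, 2↦0, 3↦3, 4↦2, 5↦4, 6↦2]  zeros at y ∈ {1, 2}
  x = 1: [0↦6, 1↦1, 2↦6, 3↦0, 4↦4, 5↦4, 6↦0]  zeros at y ∈ {3, 6}
  x = 2: [0↦6, 1↦6, 2↦2, 3↦1, 4↦3, 5↦1, 6↦2]  zeros at y ∈ ∅
  x = 3: [0↦3, 1↦1, 2↦2, 3↦6, 4↦6, 5↦2, 6↦1]  zeros at y ∈ ∅
  x = 4: [0↦4, 1↦0, 2↦6, 3↦1, 4↦6, 5↦0, 6↦4]  zeros at y ∈ {1, 5}
  x = 5: [0↦2, 1↦3, 2↦0, 3↦0, 4↦3, 5↦2, 6↦4]  zeros at y ∈ {2, 3}
  x = 6: [0↦4, 1↦3, 2↦5, 3↦3, 4↦4, 5↦1, 6↦1]  zeros at y ∈ ∅
Collecting zeros: affine points = {(0, 1), (0, 2), (1, 3), (1, 6), (4, 1), (4, 5), (5, 2), (5, 3)}.
Total count |C(F_7)_aff| = 8.


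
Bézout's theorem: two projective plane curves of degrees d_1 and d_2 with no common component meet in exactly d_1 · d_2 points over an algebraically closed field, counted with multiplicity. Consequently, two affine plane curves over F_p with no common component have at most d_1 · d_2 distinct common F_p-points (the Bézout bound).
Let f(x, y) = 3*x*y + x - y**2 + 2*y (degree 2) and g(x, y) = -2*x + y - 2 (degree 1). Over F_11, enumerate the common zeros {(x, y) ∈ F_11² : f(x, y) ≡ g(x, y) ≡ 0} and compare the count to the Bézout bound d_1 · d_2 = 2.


Common zeros: {(0, 2), (4, 10)}; count = 2; Bézout bound = 2.

deg(f) = 2, deg(g) = 1, so Bézout bound = 2.
Scan x ∈ F_11. For each x, list the y ∈ F_11 with f(x, y) ≡ 0 and those with g(x, y) ≡ 0 (mod 11); the common zeros in that column are the intersection.
  x = 0: f ≡ 0 at y ∈ {0, 2}; g ≡ 0 at y ∈ {2}; common: {2}.
  x = 1: f ≡ 0 at y ∈ ∅; g ≡ 0 at y ∈ {4}; common: ∅.
  x = 2: f ≡ 0 at y ∈ ∅; g ≡ 0 at y ∈ {6}; common: ∅.
  x = 3: f ≡ 0 at y ∈ {5, 6}; g ≡ 0 at y ∈ {8}; common: ∅.
  x = 4: f ≡ 0 at y ∈ {4, 10}; g ≡ 0 at y ∈ {10}; common: {10}.
  x = 5: f ≡ 0 at y ∈ {8, 9}; g ≡ 0 at y ∈ {1}; common: ∅.
  x = 6: f ≡ 0 at y ∈ ∅; g ≡ 0 at y ∈ {3}; common: ∅.
  x = 7: f ≡ 0 at y ∈ ∅; g ≡ 0 at y ∈ {5}; common: ∅.
  x = 8: f ≡ 0 at y ∈ {1, 3}; g ≡ 0 at y ∈ {7}; common: ∅.
  x = 9: f ≡ 0 at y ∈ ∅; g ≡ 0 at y ∈ {9}; common: ∅.
  x = 10: f ≡ 0 at y ∈ ∅; g ≡ 0 at y ∈ {0}; common: ∅.
Collecting: common zeros = {(0, 2), (4, 10)}, so the count is 2.
Comparison with the Bézout bound: 2 ≤ 2 = deg(f)·deg(g), as expected for curves with no common component (the bound is attained).


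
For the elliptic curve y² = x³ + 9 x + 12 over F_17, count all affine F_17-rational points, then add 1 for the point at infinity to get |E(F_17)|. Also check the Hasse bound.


Affine points = {(2, 2), (2, 15), (3, 7), (3, 10), (8, 1), (8, 16), (14, 3), (14, 14), (16, 6), (16, 11)}; affine count = 10; |E(F_17)| = 11.

Discriminant check: Δ ∝ 4a³ + 27b² = 4·9³ + 27·12² = 4·729 + 27·144 ≡ 4 (mod 17). Nonzero ⇒ E is nonsingular.
For each x ∈ F_17, compute rhs = x³ + 9·x + 12 mod 17, then count y ∈ F_17 with y² ≡ rhs.
  x = 0: rhs = 12, matching y values: none (0 points).
  x = 1: rhs = 5, matching y values: none (0 points).
  x = 2: rhs = 4, matching y values: 2, 15 (2 points).
  x = 3: rhs = 15, matching y values: 7, 10 (2 points).
  x = 4: rhs = 10, matching y values: none (0 points).
  x = 5: rhs = 12, matching y values: none (0 points).
  x = 6: rhs = 10, matching y values: none (0 points).
  x = 7: rhs = 10, matching y values: none (0 points).
  x = 8: rhs = 1, matching y values: 1, 16 (2 points).
  x = 9: rhs = 6, matching y values: none (0 points).
  x = 10: rhs = 14, matching y values: none (0 points).
  x = 11: rhs = 14, matching y values: none (0 points).
  x = 12: rhs = 12, matching y values: none (0 points).
  x = 13: rhs = 14, matching y values: none (0 points).
  x = 14: rhs = 9, matching y values: 3, 14 (2 points).
  x = 15: rhs = 3, matching y values: none (0 points).
  x = 16: rhs = 2, matching y values: 6, 11 (2 points).
Total affine count: 10.
Full point count |E(F_17)| = 10 + 1 = 11.
Hasse bound: |11 − (17+1)| = |-7| = 7 ≤ 2√17 ≈ 8.2462 ✓.


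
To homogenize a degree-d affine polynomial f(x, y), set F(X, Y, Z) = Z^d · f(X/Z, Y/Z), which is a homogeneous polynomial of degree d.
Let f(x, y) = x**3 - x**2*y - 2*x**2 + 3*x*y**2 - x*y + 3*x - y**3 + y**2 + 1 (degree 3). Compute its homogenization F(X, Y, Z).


F(X, Y, Z) = X**3 - X**2*Y - 2*X**2*Z + 3*X*Y**2 - X*Y*Z + 3*X*Z**2 - Y**3 + Y**2*Z + Z**3

deg(f) = 3.
Substitute x = X/Z, y = Y/Z into f, then multiply by Z^3.
  monomial 1·x^3·y^0 ↦ 1·X^3·Y^0·Z^0.
  monomial -1·x^2·y^1 ↦ -1·X^2·Y^1·Z^0.
  monomial -2·x^2·y^0 ↦ -2·X^2·Y^0·Z^1.
  monomial 3·x^1·y^2 ↦ 3·X^1·Y^2·Z^0.
  monomial -1·x^1·y^1 ↦ -1·X^1·Y^1·Z^1.
  monomial 3·x^1·y^0 ↦ 3·X^1·Y^0·Z^2.
  monomial -1·x^0·y^3 ↦ -1·X^0·Y^3·Z^0.
  monomial 1·x^0·y^2 ↦ 1·X^0·Y^2·Z^1.
  monomial 1·x^0·y^0 ↦ 1·X^0·Y^0·Z^3.
Collecting: F(X, Y, Z) = X**3 - X**2*Y - 2*X**2*Z + 3*X*Y**2 - X*Y*Z + 3*X*Z**2 - Y**3 + Y**2*Z + Z**3.


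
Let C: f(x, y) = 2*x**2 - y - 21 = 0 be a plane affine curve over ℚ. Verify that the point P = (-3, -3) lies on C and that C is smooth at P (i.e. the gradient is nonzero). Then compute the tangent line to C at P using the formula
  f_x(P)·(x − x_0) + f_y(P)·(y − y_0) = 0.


Tangent line at P: -12*x - y - 39 = 0.

Step 1: f(-3, -3) = 0, so P lies on C.
Step 2: partial derivatives
  f_x(x, y) = 4*x, f_y(x, y) = -1.
  f_x(P) = -12, f_y(P) = -1 (gradient nonzero, so P is smooth).
Step 3: tangent line at P: -12·(x − -3) + -1·(y − -3) = 0.
Expanding: -12*x - y - 39 = 0.


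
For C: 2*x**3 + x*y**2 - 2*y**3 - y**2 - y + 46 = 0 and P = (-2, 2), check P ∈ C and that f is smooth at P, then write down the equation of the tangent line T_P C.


Tangent line at P: 28*x - 37*y + 130 = 0.

Step 1: f(-2, 2) = 0, so P lies on C.
Step 2: partial derivatives
  f_x(x, y) = 6*x**2 + y**2, f_y(x, y) = 2*x*y - 6*y**2 - 2*y - 1.
  f_x(P) = 28, f_y(P) = -37 (gradient nonzero, so P is smooth).
Step 3: tangent line at P: 28·(x − -2) + -37·(y − 2) = 0.
Expanding: 28*x - 37*y + 130 = 0.


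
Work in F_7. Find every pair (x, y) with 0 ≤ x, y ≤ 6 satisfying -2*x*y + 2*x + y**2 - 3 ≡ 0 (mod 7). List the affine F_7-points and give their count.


Affine F_7-points: {(1, 4), (1, 5), (4, 2), (4, 6), (5, 0), (5, 3)}; count = 6.

For each of the 49 pairs (x, y) ∈ F_7², evaluate f(x, y) mod 7. Record the zeros.
  x = 0: [0↦4, 1↦5, 2↦1, 3↦6, 4↦6, 5↦1, 6↦5]  zeros at y ∈ ∅
  x = 1: [0↦6, 1↦5, 2↦6, 3↦2, 4↦0, 5↦0, 6↦2]  zeros at y ∈ {4, 5}
  x = 2: [0↦1, 1↦5, 2↦4, 3↦5, 4↦1, 5↦6, 6↦6]  zeros at y ∈ ∅
  x = 3: [0↦3, 1↦5, 2↦2, 3↦1, 4↦2, 5↦5, 6↦3]  zeros at y ∈ ∅
  x = 4: [0↦5, 1↦5, 2↦0, 3↦4, 4↦3, 5↦4, 6↦0]  zeros at y ∈ {2, 6}
  x = 5: [0↦0, 1↦5, 2↦5, 3↦0, 4↦4, 5↦3, 6↦4]  zeros at y ∈ {0, 3}
  x = 6: [0↦2, 1↦5, 2↦3, 3↦3, 4↦5, 5↦2, 6↦1]  zeros at y ∈ ∅
Collecting zeros: affine points = {(1, 4), (1, 5), (4, 2), (4, 6), (5, 0), (5, 3)}.
Total count |C(F_7)_aff| = 6.


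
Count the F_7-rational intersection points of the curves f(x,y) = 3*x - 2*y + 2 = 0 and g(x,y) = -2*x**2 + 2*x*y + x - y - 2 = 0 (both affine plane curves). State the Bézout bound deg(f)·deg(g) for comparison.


Common zeros: {(3, 2), (6, 3)}; count = 2; Bézout bound = 2.

deg(f) = 1, deg(g) = 2, so Bézout bound = 2.
Scan x ∈ F_7. For each x, list the y ∈ F_7 with f(x, y) ≡ 0 and those with g(x, y) ≡ 0 (mod 7); the common zeros in that column are the intersection.
  x = 0: f ≡ 0 at y ∈ {1}; g ≡ 0 at y ∈ {5}; common: ∅.
  x = 1: f ≡ 0 at y ∈ {6}; g ≡ 0 at y ∈ {3}; common: ∅.
  x = 2: f ≡ 0 at y ∈ {4}; g ≡ 0 at y ∈ {5}; common: ∅.
  x = 3: f ≡ 0 at y ∈ {2}; g ≡ 0 at y ∈ {2}; common: {2}.
  x = 4: f ≡ 0 at y ∈ {0}; g ≡ 0 at y ∈ ∅; common: ∅.
  x = 5: f ≡ 0 at y ∈ {5}; g ≡ 0 at y ∈ {6}; common: ∅.
  x = 6: f ≡ 0 at y ∈ {3}; g ≡ 0 at y ∈ {3}; common: {3}.
Collecting: common zeros = {(3, 2), (6, 3)}, so the count is 2.
Comparison with the Bézout bound: 2 ≤ 2 = deg(f)·deg(g), as expected for curves with no common component (the bound is attained).


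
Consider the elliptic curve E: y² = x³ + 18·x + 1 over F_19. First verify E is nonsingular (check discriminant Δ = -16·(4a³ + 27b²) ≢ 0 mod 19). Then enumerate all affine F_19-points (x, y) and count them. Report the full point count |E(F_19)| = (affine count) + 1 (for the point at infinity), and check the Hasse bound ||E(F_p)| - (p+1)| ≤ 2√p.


Affine points = {(0, 1), (0, 18), (1, 1), (1, 18), (2, 8), (2, 11), (3, 5), (3, 14), (4, 2), (4, 17), (5, 8), (5, 11), (8, 7), (8, 12), (12, 8), (12, 11), (13, 0), (15, 6), (15, 13), (18, 1), (18, 18)}; affine count = 21; |E(F_19)| = 22.

Discriminant check: Δ ∝ 4a³ + 27b² = 4·18³ + 27·1² = 4·5832 + 27·1 ≡ 4 (mod 19). Nonzero ⇒ E is nonsingular.
For each x ∈ F_19, compute rhs = x³ + 18·x + 1 mod 19, then count y ∈ F_19 with y² ≡ rhs.
  x = 0: rhs = 1, matching y values: 1, 18 (2 points).
  x = 1: rhs = 1, matching y values: 1, 18 (2 points).
  x = 2: rhs = 7, matching y values: 8, 11 (2 points).
  x = 3: rhs = 6, matching y values: 5, 14 (2 points).
  x = 4: rhs = 4, matching y values: 2, 17 (2 points).
  x = 5: rhs = 7, matching y values: 8, 11 (2 points).
  x = 6: rhs = 2, matching y values: none (0 points).
  x = 7: rhs = 14, matching y values: none (0 points).
  x = 8: rhs = 11, matching y values: 7, 12 (2 points).
  x = 9: rhs = 18, matching y values: none (0 points).
  x = 10: rhs = 3, matching y values: none (0 points).
  x = 11: rhs = 10, matching y values: none (0 points).
  x = 12: rhs = 7, matching y values: 8, 11 (2 points).
  x = 13: rhs = 0, matching y values: 0 (1 points).
  x = 14: rhs = 14, matching y values: none (0 points).
  x = 15: rhs = 17, matching y values: 6, 13 (2 points).
  x = 16: rhs = 15, matching y values: none (0 points).
  x = 17: rhs = 14, matching y values: none (0 points).
  x = 18: rhs = 1, matching y values: 1, 18 (2 points).
Total affine count: 21.
Full point count |E(F_19)| = 21 + 1 = 22.
Hasse bound: |22 − (19+1)| = |2| = 2 ≤ 2√19 ≈ 8.7178 ✓.


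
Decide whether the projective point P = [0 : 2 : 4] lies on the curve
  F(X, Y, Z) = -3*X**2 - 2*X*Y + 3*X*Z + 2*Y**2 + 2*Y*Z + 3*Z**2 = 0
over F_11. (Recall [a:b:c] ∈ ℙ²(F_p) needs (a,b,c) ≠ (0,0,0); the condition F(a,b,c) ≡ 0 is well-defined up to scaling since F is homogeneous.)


F(0,2,4) ≡ 6 (mod 11); P is NOT on the curve.

Evaluate F(0, 2, 4) term-by-term (mod 11).
  -3*X**2 ↦ -3·0·1·1 = 0
  -2*X*Y ↦ -2·0·2·1 = 0
  3*X*Z ↦ 3·0·1·4 = 0
  2*Y**2 ↦ 2·1·4·1 = 8
  2*Y*Z ↦ 2·1·2·4 = 16
  3*Z**2 ↦ 3·1·1·16 = 48
Sum: F(0, 2, 4) = (0) + (0) + (0) + (8) + (16) + (48) = 72.
Reducing mod 11: 72 ≡ 6 (mod 11).
Since F(a, b, c) ≡ 6 ≠ 0 (mod 11), P does NOT lie on the curve.


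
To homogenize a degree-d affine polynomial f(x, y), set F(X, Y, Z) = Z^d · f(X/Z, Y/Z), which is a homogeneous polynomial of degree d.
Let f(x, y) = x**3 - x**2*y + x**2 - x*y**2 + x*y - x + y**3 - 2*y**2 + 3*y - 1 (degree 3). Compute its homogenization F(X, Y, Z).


F(X, Y, Z) = X**3 - X**2*Y + X**2*Z - X*Y**2 + X*Y*Z - X*Z**2 + Y**3 - 2*Y**2*Z + 3*Y*Z**2 - Z**3

deg(f) = 3.
Substitute x = X/Z, y = Y/Z into f, then multiply by Z^3.
  monomial 1·x^3·y^0 ↦ 1·X^3·Y^0·Z^0.
  monomial -1·x^2·y^1 ↦ -1·X^2·Y^1·Z^0.
  monomial 1·x^2·y^0 ↦ 1·X^2·Y^0·Z^1.
  monomial -1·x^1·y^2 ↦ -1·X^1·Y^2·Z^0.
  monomial 1·x^1·y^1 ↦ 1·X^1·Y^1·Z^1.
  monomial -1·x^1·y^0 ↦ -1·X^1·Y^0·Z^2.
  monomial 1·x^0·y^3 ↦ 1·X^0·Y^3·Z^0.
  monomial -2·x^0·y^2 ↦ -2·X^0·Y^2·Z^1.
  monomial 3·x^0·y^1 ↦ 3·X^0·Y^1·Z^2.
  monomial -1·x^0·y^0 ↦ -1·X^0·Y^0·Z^3.
Collecting: F(X, Y, Z) = X**3 - X**2*Y + X**2*Z - X*Y**2 + X*Y*Z - X*Z**2 + Y**3 - 2*Y**2*Z + 3*Y*Z**2 - Z**3.


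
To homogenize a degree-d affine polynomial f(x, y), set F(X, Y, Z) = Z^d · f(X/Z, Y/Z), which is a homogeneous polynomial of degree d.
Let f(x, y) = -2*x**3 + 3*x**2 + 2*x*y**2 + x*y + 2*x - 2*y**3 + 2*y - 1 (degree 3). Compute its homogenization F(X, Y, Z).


F(X, Y, Z) = -2*X**3 + 3*X**2*Z + 2*X*Y**2 + X*Y*Z + 2*X*Z**2 - 2*Y**3 + 2*Y*Z**2 - Z**3

deg(f) = 3.
Substitute x = X/Z, y = Y/Z into f, then multiply by Z^3.
  monomial -2·x^3·y^0 ↦ -2·X^3·Y^0·Z^0.
  monomial 3·x^2·y^0 ↦ 3·X^2·Y^0·Z^1.
  monomial 2·x^1·y^2 ↦ 2·X^1·Y^2·Z^0.
  monomial 1·x^1·y^1 ↦ 1·X^1·Y^1·Z^1.
  monomial 2·x^1·y^0 ↦ 2·X^1·Y^0·Z^2.
  monomial -2·x^0·y^3 ↦ -2·X^0·Y^3·Z^0.
  monomial 2·x^0·y^1 ↦ 2·X^0·Y^1·Z^2.
  monomial -1·x^0·y^0 ↦ -1·X^0·Y^0·Z^3.
Collecting: F(X, Y, Z) = -2*X**3 + 3*X**2*Z + 2*X*Y**2 + X*Y*Z + 2*X*Z**2 - 2*Y**3 + 2*Y*Z**2 - Z**3.


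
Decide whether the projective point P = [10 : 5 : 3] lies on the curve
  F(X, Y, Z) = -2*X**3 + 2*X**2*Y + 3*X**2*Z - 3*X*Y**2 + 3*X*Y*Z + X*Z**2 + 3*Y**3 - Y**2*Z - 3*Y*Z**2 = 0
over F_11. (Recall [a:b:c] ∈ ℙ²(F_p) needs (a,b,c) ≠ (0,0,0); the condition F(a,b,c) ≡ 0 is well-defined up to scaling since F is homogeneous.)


F(10,5,3) ≡ 9 (mod 11); P is NOT on the curve.

Evaluate F(10, 5, 3) term-by-term (mod 11).
  -2*X**3 ↦ -2·1000·1·1 = -2000
  2*X**2*Y ↦ 2·100·5·1 = 1000
  3*X**2*Z ↦ 3·100·1·3 = 900
  -3*X*Y**2 ↦ -3·10·25·1 = -750
  3*X*Y*Z ↦ 3·10·5·3 = 450
  X*Z**2 ↦ 1·10·1·9 = 90
  3*Y**3 ↦ 3·1·125·1 = 375
  -Y**2*Z ↦ -1·1·25·3 = -75
  -3*Y*Z**2 ↦ -3·1·5·9 = -135
Sum: F(10, 5, 3) = (-2000) + (1000) + (900) + (-750) + (450) + (90) + (375) + (-75) + (-135) = -145.
Reducing mod 11: -145 ≡ 9 (mod 11).
Since F(a, b, c) ≡ 9 ≠ 0 (mod 11), P does NOT lie on the curve.


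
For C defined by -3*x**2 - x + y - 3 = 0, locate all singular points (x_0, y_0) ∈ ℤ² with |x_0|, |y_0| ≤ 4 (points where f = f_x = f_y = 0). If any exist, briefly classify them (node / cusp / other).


No singular points in the scanned grid; C is smooth there.

Compute partial derivatives:
  f_x = -6*x - 1.
  f_y = 1.
f_y = 1 is a nonzero constant, so f_y never vanishes: no point (x, y) can satisfy f = f_x = f_y = 0. In particular no (x, y) ∈ {−4, ..., 4}² is singular; the curve is smooth.


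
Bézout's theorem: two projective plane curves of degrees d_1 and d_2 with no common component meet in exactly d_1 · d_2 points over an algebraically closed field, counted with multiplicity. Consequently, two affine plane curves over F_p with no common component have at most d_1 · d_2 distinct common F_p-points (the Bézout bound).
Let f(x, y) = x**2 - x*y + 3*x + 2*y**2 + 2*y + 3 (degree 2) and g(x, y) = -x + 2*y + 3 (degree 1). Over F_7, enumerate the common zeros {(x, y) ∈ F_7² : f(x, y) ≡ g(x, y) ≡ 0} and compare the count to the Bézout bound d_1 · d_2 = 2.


Common zeros: {(3, 0), (5, 1)}; count = 2; Bézout bound = 2.

deg(f) = 2, deg(g) = 1, so Bézout bound = 2.
Scan x ∈ F_7. For each x, list the y ∈ F_7 with f(x, y) ≡ 0 and those with g(x, y) ≡ 0 (mod 7); the common zeros in that column are the intersection.
  x = 0: f ≡ 0 at y ∈ {1, 5}; g ≡ 0 at y ∈ {2}; common: ∅.
  x = 1: f ≡ 0 at y ∈ {0, 3}; g ≡ 0 at y ∈ {6}; common: ∅.
  x = 2: f ≡ 0 at y ∈ {2, 5}; g ≡ 0 at y ∈ {3}; common: ∅.
  x = 3: f ≡ 0 at y ∈ {0, 4}; g ≡ 0 at y ∈ {0}; common: {0}.
  x = 4: f ≡ 0 at y ∈ {2, 6}; g ≡ 0 at y ∈ {4}; common: ∅.
  x = 5: f ≡ 0 at y ∈ {1, 4}; g ≡ 0 at y ∈ {1}; common: {1}.
  x = 6: f ≡ 0 at y ∈ {3, 6}; g ≡ 0 at y ∈ {5}; common: ∅.
Collecting: common zeros = {(3, 0), (5, 1)}, so the count is 2.
Comparison with the Bézout bound: 2 ≤ 2 = deg(f)·deg(g), as expected for curves with no common component (the bound is attained).


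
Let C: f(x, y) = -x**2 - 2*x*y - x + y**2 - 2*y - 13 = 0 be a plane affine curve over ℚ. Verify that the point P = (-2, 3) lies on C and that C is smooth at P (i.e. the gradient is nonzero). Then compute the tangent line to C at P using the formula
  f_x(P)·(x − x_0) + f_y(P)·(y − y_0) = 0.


Tangent line at P: -3*x + 8*y - 30 = 0.

Step 1: f(-2, 3) = 0, so P lies on C.
Step 2: partial derivatives
  f_x(x, y) = -2*x - 2*y - 1, f_y(x, y) = -2*x + 2*y - 2.
  f_x(P) = -3, f_y(P) = 8 (gradient nonzero, so P is smooth).
Step 3: tangent line at P: -3·(x − -2) + 8·(y − 3) = 0.
Expanding: -3*x + 8*y - 30 = 0.


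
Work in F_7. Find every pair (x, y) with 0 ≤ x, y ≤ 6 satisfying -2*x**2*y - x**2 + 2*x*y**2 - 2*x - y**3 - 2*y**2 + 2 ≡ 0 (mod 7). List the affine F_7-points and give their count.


Affine F_7-points: {(0, 2), (2, 4), (3, 1), (4, 1), (4, 2), (4, 3), (6, 4)}; count = 7.

For each of the 49 pairs (x, y) ∈ F_7², evaluate f(x, y) mod 7. Record the zeros.
  x = 0: [0↦2, 1↦6, 2↦0, 3↦6, 4↦4, 5↦2, 6↦1]  zeros at y ∈ {2}
  x = 1: [0↦6, 1↦3, 2↦1, 3↦1, 4↦4, 5↦4, 6↦2]  zeros at y ∈ ∅
  x = 2: [0↦1, 1↦1, 2↦6, 3↦3, 4↦0, 5↦5, 6↦5]  zeros at y ∈ {4}
  x = 3: [0↦1, 1↦0, 2↦1, 3↦5, 4↦6, 5↦5, 6↦3]  zeros at y ∈ {1}
  x = 4: [0↦6, 1↦0, 2↦0, 3↦0, 4↦1, 5↦4, 6↦3]  zeros at y ∈ {1, 2, 3}
  x = 5: [0↦2, 1↦1, 2↦3, 3↦2, 4↦6, 5↦2, 6↦5]  zeros at y ∈ ∅
  x = 6: [0↦3, 1↦3, 2↦3, 3↦4, 4↦0, 5↦6, 6↦2]  zeros at y ∈ {4}
Collecting zeros: affine points = {(0, 2), (2, 4), (3, 1), (4, 1), (4, 2), (4, 3), (6, 4)}.
Total count |C(F_7)_aff| = 7.


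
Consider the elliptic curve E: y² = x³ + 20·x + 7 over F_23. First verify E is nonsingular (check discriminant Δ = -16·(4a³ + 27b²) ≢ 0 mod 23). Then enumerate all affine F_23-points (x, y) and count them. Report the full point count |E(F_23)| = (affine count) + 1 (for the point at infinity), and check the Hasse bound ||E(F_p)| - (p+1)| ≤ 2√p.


Affine points = {(2, 3), (2, 20), (3, 5), (3, 18), (4, 6), (4, 17), (5, 5), (5, 18), (8, 9), (8, 14), (13, 7), (13, 16), (14, 8), (14, 15), (15, 5), (15, 18), (17, 4), (17, 19), (18, 9), (18, 14), (19, 1), (19, 22), (20, 9), (20, 14), (22, 3), (22, 20)}; affine count = 26; |E(F_23)| = 27.

Discriminant check: Δ ∝ 4a³ + 27b² = 4·20³ + 27·7² = 4·8000 + 27·49 ≡ 19 (mod 23). Nonzero ⇒ E is nonsingular.
For each x ∈ F_23, compute rhs = x³ + 20·x + 7 mod 23, then count y ∈ F_23 with y² ≡ rhs.
  x = 0: rhs = 7, matching y values: none (0 points).
  x = 1: rhs = 5, matching y values: none (0 points).
  x = 2: rhs = 9, matching y values: 3, 20 (2 points).
  x = 3: rhs = 2, matching y values: 5, 18 (2 points).
  x = 4: rhs = 13, matching y values: 6, 17 (2 points).
  x = 5: rhs = 2, matching y values: 5, 18 (2 points).
  x = 6: rhs = 21, matching y values: none (0 points).
  x = 7: rhs = 7, matching y values: none (0 points).
  x = 8: rhs = 12, matching y values: 9, 14 (2 points).
  x = 9: rhs = 19, matching y values: none (0 points).
  x = 10: rhs = 11, matching y values: none (0 points).
  x = 11: rhs = 17, matching y values: none (0 points).
  x = 12: rhs = 20, matching y values: none (0 points).
  x = 13: rhs = 3, matching y values: 7, 16 (2 points).
  x = 14: rhs = 18, matching y values: 8, 15 (2 points).
  x = 15: rhs = 2, matching y values: 5, 18 (2 points).
  x = 16: rhs = 7, matching y values: none (0 points).
  x = 17: rhs = 16, matching y values: 4, 19 (2 points).
  x = 18: rhs = 12, matching y values: 9, 14 (2 points).
  x = 19: rhs = 1, matching y values: 1, 22 (2 points).
  x = 20: rhs = 12, matching y values: 9, 14 (2 points).
  x = 21: rhs = 5, matching y values: none (0 points).
  x = 22: rhs = 9, matching y values: 3, 20 (2 points).
Total affine count: 26.
Full point count |E(F_23)| = 26 + 1 = 27.
Hasse bound: |27 − (23+1)| = |3| = 3 ≤ 2√23 ≈ 9.5917 ✓.


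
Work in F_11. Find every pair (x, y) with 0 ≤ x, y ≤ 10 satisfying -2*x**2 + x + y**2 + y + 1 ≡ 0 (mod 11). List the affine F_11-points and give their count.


Affine F_11-points: {(1, 0), (1, 10), (5, 0), (5, 10), (7, 1), (7, 9), (8, 4), (8, 6), (9, 4), (9, 6), (10, 1), (10, 9)}; count = 12.

For each of the 121 pairs (x, y) ∈ F_11², evaluate f(x, y) mod 11. Record the zeros.
  x = 0: [0↦1, 1↦3, 2↦7, 3↦2, 4↦10, 5↦9, 6↦10, 7↦2, 8↦7, 9↦3, 10↦1]  zeros at y ∈ ∅
  x = 1: [0↦0, 1↦2, 2↦6, 3↦1, 4↦9, 5↦8, 6↦9, 7↦1, 8↦6, 9↦2, 10↦0]  zeros at y ∈ {0, 10}
  x = 2: [0↦6, 1↦8, 2↦1, 3↦7, 4↦4, 5↦3, 6↦4, 7↦7, 8↦1, 9↦8, 10↦6]  zeros at y ∈ ∅
  x = 3: [0↦8, 1↦10, 2↦3, 3↦9, 4↦6, 5↦5, 6↦6, 7↦9, 8↦3, 9↦10, 10↦8]  zeros at y ∈ ∅
  x = 4: [0↦6, 1↦8, 2↦1, 3↦7, 4↦4, 5↦3, 6↦4, 7↦7, 8↦1, 9↦8, 10↦6]  zeros at y ∈ ∅
  x = 5: [0↦0, 1↦2, 2↦6, 3↦1, 4↦9, 5↦8, 6↦9, 7↦1, 8↦6, 9↦2, 10↦0]  zeros at y ∈ {0, 10}
  x = 6: [0↦1, 1↦3, 2↦7, 3↦2, 4↦10, 5↦9, 6↦10, 7↦2, 8↦7, 9↦3, 10↦1]  zeros at y ∈ ∅
  x = 7: [0↦9, 1↦0, 2↦4, 3↦10, 4↦7, 5↦6, 6↦7, 7↦10, 8↦4, 9↦0, 10↦9]  zeros at y ∈ {1, 9}
  x = 8: [0↦2, 1↦4, 2↦8, 3↦3, 4↦0, 5↦10, 6↦0, 7↦3, 8↦8, 9↦4, 10↦2]  zeros at y ∈ {4, 6}
  x = 9: [0↦2, 1↦4, 2↦8, 3↦3, 4↦0, 5↦10, 6↦0, 7↦3, 8↦8, 9↦4, 10↦2]  zeros at y ∈ {4, 6}
  x = 10: [0↦9, 1↦0, 2↦4, 3↦10, 4↦7, 5↦6, 6↦7, 7↦10, 8↦4, 9↦0, 10↦9]  zeros at y ∈ {1, 9}
Collecting zeros: affine points = {(1, 0), (1, 10), (5, 0), (5, 10), (7, 1), (7, 9), (8, 4), (8, 6), (9, 4), (9, 6), (10, 1), (10, 9)}.
Total count |C(F_11)_aff| = 12.


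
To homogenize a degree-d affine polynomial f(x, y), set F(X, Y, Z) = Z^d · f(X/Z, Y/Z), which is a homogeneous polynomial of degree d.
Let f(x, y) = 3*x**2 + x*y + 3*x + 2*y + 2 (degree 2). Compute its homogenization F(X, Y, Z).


F(X, Y, Z) = 3*X**2 + X*Y + 3*X*Z + 2*Y*Z + 2*Z**2

deg(f) = 2.
Substitute x = X/Z, y = Y/Z into f, then multiply by Z^2.
  monomial 3·x^2·y^0 ↦ 3·X^2·Y^0·Z^0.
  monomial 1·x^1·y^1 ↦ 1·X^1·Y^1·Z^0.
  monomial 3·x^1·y^0 ↦ 3·X^1·Y^0·Z^1.
  monomial 2·x^0·y^1 ↦ 2·X^0·Y^1·Z^1.
  monomial 2·x^0·y^0 ↦ 2·X^0·Y^0·Z^2.
Collecting: F(X, Y, Z) = 3*X**2 + X*Y + 3*X*Z + 2*Y*Z + 2*Z**2.


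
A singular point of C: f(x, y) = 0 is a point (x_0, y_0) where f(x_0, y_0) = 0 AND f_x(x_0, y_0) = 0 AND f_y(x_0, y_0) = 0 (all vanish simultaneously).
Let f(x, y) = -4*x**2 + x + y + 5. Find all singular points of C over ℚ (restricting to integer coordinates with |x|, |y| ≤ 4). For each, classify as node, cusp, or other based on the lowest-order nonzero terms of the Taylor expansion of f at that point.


No singular points in the scanned grid; C is smooth there.

Compute partial derivatives:
  f_x = 1 - 8*x.
  f_y = 1.
f_y = 1 is a nonzero constant, so f_y never vanishes: no point (x, y) can satisfy f = f_x = f_y = 0. In particular no (x, y) ∈ {−4, ..., 4}² is singular; the curve is smooth.


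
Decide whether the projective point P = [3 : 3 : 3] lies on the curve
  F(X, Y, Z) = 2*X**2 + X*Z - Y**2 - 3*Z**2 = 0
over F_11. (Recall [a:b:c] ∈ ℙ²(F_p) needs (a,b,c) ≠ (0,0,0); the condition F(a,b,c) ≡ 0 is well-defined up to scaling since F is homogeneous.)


F(3,3,3) ≡ 2 (mod 11); P is NOT on the curve.

Evaluate F(3, 3, 3) term-by-term (mod 11).
  2*X**2 ↦ 2·9·1·1 = 18
  X*Z ↦ 1·3·1·3 = 9
  -Y**2 ↦ -1·1·9·1 = -9
  -3*Z**2 ↦ -3·1·1·9 = -27
Sum: F(3, 3, 3) = (18) + (9) + (-9) + (-27) = -9.
Reducing mod 11: -9 ≡ 2 (mod 11).
Since F(a, b, c) ≡ 2 ≠ 0 (mod 11), P does NOT lie on the curve.


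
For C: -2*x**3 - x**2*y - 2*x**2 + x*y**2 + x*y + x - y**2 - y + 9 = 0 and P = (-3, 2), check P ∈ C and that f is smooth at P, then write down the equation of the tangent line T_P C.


Tangent line at P: -23*x - 29*y - 11 = 0.

Step 1: f(-3, 2) = 0, so P lies on C.
Step 2: partial derivatives
  f_x(x, y) = -6*x**2 - 2*x*y - 4*x + y**2 + y + 1, f_y(x, y) = -x**2 + 2*x*y + x - 2*y - 1.
  f_x(P) = -23, f_y(P) = -29 (gradient nonzero, so P is smooth).
Step 3: tangent line at P: -23·(x − -3) + -29·(y − 2) = 0.
Expanding: -23*x - 29*y - 11 = 0.


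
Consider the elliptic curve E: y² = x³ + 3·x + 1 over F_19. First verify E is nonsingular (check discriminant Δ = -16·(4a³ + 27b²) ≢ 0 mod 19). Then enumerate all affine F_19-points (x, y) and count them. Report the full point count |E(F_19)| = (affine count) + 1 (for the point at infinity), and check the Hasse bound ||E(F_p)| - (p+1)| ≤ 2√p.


Affine points = {(0, 1), (0, 18), (1, 9), (1, 10), (4, 1), (4, 18), (6, 8), (6, 11), (7, 2), (7, 17), (8, 9), (8, 10), (9, 4), (9, 15), (10, 9), (10, 10), (11, 4), (11, 15), (12, 6), (12, 13), (15, 1), (15, 18), (17, 5), (17, 14), (18, 4), (18, 15)}; affine count = 26; |E(F_19)| = 27.

Discriminant check: Δ ∝ 4a³ + 27b² = 4·3³ + 27·1² = 4·27 + 27·1 ≡ 2 (mod 19). Nonzero ⇒ E is nonsingular.
For each x ∈ F_19, compute rhs = x³ + 3·x + 1 mod 19, then count y ∈ F_19 with y² ≡ rhs.
  x = 0: rhs = 1, matching y values: 1, 18 (2 points).
  x = 1: rhs = 5, matching y values: 9, 10 (2 points).
  x = 2: rhs = 15, matching y values: none (0 points).
  x = 3: rhs = 18, matching y values: none (0 points).
  x = 4: rhs = 1, matching y values: 1, 18 (2 points).
  x = 5: rhs = 8, matching y values: none (0 points).
  x = 6: rhs = 7, matching y values: 8, 11 (2 points).
  x = 7: rhs = 4, matching y values: 2, 17 (2 points).
  x = 8: rhs = 5, matching y values: 9, 10 (2 points).
  x = 9: rhs = 16, matching y values: 4, 15 (2 points).
  x = 10: rhs = 5, matching y values: 9, 10 (2 points).
  x = 11: rhs = 16, matching y values: 4, 15 (2 points).
  x = 12: rhs = 17, matching y values: 6, 13 (2 points).
  x = 13: rhs = 14, matching y values: none (0 points).
  x = 14: rhs = 13, matching y values: none (0 points).
  x = 15: rhs = 1, matching y values: 1, 18 (2 points).
  x = 16: rhs = 3, matching y values: none (0 points).
  x = 17: rhs = 6, matching y values: 5, 14 (2 points).
  x = 18: rhs = 16, matching y values: 4, 15 (2 points).
Total affine count: 26.
Full point count |E(F_19)| = 26 + 1 = 27.
Hasse bound: |27 − (19+1)| = |7| = 7 ≤ 2√19 ≈ 8.7178 ✓.
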